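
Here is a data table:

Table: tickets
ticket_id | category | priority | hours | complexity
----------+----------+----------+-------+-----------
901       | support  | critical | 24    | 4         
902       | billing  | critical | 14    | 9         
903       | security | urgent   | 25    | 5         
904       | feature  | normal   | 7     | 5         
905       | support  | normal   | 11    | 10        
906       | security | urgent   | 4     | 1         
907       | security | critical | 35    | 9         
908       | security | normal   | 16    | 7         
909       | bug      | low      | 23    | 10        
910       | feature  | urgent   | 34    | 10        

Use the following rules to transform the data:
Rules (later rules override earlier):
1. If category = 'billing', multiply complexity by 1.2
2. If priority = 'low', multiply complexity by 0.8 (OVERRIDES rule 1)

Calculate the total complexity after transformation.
69.8

Step 1: Rule 2 takes priority for records with priority = 'low'
  - 1 records: 10 × 0.8 = 8.0
Step 2: Rule 1 applies to remaining records with category = 'billing'
  - 1 records: 9 × 1.2 = 10.8
Step 3: Other records unchanged: 51
Step 4: Final sum = 8.0 + 10.8 + 51 = 69.8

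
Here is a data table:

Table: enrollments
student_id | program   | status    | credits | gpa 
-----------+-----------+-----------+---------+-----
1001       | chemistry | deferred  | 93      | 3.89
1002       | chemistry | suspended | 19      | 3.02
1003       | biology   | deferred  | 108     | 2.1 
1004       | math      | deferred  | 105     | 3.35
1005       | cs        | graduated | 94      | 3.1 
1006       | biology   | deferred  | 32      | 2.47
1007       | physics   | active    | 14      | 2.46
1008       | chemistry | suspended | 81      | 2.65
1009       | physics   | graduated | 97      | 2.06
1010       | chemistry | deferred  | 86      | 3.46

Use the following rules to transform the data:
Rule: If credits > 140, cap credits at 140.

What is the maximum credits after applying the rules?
108

Step 1: Original maximum credits = 108
Step 2: Check cap of 140 against maximum
Step 3: No records exceed the cap (max 108 <= cap 140), so no capping applies
Step 4: Maximum after transformation = 108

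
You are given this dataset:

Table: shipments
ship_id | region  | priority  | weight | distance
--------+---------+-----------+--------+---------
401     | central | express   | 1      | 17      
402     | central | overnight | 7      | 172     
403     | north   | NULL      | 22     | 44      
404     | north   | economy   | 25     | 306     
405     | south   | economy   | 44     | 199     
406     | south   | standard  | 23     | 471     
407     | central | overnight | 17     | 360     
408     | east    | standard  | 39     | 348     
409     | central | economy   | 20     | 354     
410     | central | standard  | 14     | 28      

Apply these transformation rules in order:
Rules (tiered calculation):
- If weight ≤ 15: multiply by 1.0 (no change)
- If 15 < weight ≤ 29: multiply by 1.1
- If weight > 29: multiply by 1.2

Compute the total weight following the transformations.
239.3

Step 1: Tier 1 (weight ≤ 15): 3 records, sum = 22 × 1.0 = 22.0
Step 2: Tier 2 (15 < weight ≤ 29): 5 records, sum = 107 × 1.1 = 117.7
Step 3: Tier 3 (weight > 29): 2 records, sum = 83 × 1.2 = 99.6
Step 4: Final sum = 22.0 + 117.7 + 99.6 = 239.3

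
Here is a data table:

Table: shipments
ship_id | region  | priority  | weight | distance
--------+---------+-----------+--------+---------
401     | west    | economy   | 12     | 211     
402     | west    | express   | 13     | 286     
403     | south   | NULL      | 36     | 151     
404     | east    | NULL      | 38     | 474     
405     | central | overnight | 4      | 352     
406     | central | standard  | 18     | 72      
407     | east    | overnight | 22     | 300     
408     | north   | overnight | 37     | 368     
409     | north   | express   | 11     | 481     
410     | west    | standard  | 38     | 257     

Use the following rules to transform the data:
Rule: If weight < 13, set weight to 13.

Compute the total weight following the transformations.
241

Step 1: 3 records have weight < 13
Step 2: These records originally summed to 27
Step 3: After setting to minimum: 3 × 13 = 39
Step 4: Unaffected records sum: 202
Step 5: Final sum = 39 + 202 = 241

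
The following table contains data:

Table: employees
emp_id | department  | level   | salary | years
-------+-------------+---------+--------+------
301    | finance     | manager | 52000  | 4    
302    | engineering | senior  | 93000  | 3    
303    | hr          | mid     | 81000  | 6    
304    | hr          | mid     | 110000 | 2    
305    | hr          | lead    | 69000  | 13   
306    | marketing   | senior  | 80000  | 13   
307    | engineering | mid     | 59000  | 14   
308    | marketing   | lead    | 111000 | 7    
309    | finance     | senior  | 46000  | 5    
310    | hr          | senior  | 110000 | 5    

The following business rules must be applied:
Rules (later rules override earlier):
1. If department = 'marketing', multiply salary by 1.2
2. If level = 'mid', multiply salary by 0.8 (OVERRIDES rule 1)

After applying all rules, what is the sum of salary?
799200.0

Step 1: Rule 2 takes priority for records with level = 'mid'
  - 3 records: 250000 × 0.8 = 200000.0
Step 2: Rule 1 applies to remaining records with department = 'marketing'
  - 2 records: 191000 × 1.2 = 229200.0
Step 3: Other records unchanged: 370000
Step 4: Final sum = 200000.0 + 229200.0 + 370000 = 799200.0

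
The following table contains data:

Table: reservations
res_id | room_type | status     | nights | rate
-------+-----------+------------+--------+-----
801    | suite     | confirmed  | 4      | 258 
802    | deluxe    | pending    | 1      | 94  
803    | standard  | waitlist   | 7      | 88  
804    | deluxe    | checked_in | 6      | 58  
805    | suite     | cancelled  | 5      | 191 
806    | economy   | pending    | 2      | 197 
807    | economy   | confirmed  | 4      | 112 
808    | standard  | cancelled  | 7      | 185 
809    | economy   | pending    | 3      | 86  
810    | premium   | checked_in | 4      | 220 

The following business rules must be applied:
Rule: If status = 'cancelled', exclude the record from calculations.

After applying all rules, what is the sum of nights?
31

Step 1: Identify records where status = 'cancelled'
Step 2: The excluded records sum to 12
Step 3: Original total nights = 43
Step 4: Remaining total = 43 - 12 = 31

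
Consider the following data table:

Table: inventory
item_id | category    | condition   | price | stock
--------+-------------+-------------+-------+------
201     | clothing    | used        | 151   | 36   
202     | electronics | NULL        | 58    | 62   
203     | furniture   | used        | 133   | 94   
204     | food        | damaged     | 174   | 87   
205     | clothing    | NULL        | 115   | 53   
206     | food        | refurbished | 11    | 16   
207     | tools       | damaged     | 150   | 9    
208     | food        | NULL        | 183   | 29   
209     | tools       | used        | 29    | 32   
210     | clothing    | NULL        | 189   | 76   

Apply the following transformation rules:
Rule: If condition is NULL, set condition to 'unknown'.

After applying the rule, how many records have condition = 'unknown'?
4

Step 1: Count records where condition IS NULL
Step 2: Found 4 records with NULL condition
Step 3: These records will have condition set to 'unknown'
Step 4: Records already having condition = 'unknown': 0
Step 5: Answer: 4 + 0 = 4 records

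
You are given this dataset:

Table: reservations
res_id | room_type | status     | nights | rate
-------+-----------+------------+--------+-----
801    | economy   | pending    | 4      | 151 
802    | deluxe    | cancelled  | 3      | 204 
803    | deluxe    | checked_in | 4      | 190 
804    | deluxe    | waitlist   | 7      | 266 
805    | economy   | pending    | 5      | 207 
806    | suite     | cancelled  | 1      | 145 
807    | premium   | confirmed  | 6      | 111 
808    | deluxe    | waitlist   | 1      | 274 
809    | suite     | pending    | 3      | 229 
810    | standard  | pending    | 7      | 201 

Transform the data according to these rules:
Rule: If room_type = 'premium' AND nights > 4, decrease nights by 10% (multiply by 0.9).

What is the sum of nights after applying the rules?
40.4

Step 1: Find records where room_type = 'premium' AND nights > 4
Step 2: 1 records match, summing to 6
Step 3: After multiplier: 6 × 0.9 = 5.4
Step 4: Unaffected records sum: 35
Step 5: Final sum = 5.4 + 35 = 40.4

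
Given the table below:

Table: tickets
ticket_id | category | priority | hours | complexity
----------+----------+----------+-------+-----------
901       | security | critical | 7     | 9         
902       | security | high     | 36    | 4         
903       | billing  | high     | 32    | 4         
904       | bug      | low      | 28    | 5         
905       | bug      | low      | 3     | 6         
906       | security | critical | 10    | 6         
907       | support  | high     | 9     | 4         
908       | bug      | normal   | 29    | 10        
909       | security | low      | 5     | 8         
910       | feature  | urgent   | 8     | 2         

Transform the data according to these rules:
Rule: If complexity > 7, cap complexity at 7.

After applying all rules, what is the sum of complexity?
52

Step 1: 3 records have complexity > 7
Step 2: These records originally summed to 27
Step 3: After capping: 3 × 7 = 21
Step 4: Unaffected records sum: 31
Step 5: Final sum = 21 + 31 = 52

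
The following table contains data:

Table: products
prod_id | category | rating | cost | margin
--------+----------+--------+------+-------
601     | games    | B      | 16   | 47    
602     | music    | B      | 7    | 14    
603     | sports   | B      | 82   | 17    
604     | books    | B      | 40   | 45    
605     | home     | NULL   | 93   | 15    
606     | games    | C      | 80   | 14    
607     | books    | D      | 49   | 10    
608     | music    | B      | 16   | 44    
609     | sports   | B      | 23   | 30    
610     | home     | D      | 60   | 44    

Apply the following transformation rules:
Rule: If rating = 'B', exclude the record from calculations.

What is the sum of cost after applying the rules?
282

Step 1: Identify records where rating = 'B'
Step 2: The excluded records sum to 184
Step 3: Original total cost = 466
Step 4: Remaining total = 466 - 184 = 282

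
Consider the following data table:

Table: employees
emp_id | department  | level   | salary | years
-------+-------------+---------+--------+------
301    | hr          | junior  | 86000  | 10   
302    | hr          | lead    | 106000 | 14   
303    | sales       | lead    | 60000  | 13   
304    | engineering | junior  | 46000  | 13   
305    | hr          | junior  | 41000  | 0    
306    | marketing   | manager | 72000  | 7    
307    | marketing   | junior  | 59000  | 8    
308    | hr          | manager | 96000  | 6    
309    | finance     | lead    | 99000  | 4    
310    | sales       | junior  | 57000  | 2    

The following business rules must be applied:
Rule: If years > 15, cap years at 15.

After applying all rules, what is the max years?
14

Step 1: Original maximum years = 14
Step 2: Check cap of 15 against maximum
Step 3: No records exceed the cap (max 14 <= cap 15), so no capping applies
Step 4: Maximum after transformation = 14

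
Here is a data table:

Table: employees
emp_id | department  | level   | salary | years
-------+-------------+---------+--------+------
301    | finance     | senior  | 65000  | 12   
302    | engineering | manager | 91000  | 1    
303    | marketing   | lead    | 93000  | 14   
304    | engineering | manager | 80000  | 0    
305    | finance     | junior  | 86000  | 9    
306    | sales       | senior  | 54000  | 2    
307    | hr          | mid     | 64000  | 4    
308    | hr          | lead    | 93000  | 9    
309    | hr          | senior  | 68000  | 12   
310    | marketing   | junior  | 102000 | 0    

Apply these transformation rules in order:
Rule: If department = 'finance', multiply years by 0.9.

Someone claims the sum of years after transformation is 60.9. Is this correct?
Yes, the result is correct.

Step 1: Calculate the correct sum after transformation
Step 2: Apply multiplier 0.9 to records where department = 'finance'
Step 3: Correct result = 60.9
Step 4: Claimed result = 60.9
Step 5: 60.9 = 60.9 ✓
Conclusion: The claimed result is correct.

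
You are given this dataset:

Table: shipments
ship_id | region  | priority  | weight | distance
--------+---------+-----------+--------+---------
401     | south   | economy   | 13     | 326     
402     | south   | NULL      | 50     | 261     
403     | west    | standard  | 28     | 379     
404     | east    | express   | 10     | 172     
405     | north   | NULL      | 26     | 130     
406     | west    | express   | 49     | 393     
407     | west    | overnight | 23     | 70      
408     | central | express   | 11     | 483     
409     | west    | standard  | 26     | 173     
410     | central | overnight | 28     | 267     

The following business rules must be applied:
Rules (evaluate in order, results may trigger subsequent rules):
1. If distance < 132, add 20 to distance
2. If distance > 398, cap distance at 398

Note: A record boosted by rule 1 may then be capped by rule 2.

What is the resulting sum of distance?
2609

Step 1: Apply rule 1 to records with distance < 132
  - 2 records get bonus of 20
  - Of these, 0 records then exceed 398 and get capped
Step 2: Apply rule 2 to records with distance > 398
  - 1 records (original) are capped
Step 3: Calculate final sum = 2609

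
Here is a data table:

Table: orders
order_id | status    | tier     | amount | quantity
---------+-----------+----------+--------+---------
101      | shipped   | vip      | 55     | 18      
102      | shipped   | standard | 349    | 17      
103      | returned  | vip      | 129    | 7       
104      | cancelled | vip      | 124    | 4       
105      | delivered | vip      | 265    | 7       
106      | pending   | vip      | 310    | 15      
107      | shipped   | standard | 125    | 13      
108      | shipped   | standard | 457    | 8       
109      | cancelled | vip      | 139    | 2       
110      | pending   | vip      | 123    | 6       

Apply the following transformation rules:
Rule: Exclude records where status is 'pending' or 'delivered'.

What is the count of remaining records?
7

Step 1: Count records to exclude
  - 2 (pending) + 1 (delivered) = 3 records
Step 2: Total records: 10
Step 3: Remaining = 10 - 3 = 7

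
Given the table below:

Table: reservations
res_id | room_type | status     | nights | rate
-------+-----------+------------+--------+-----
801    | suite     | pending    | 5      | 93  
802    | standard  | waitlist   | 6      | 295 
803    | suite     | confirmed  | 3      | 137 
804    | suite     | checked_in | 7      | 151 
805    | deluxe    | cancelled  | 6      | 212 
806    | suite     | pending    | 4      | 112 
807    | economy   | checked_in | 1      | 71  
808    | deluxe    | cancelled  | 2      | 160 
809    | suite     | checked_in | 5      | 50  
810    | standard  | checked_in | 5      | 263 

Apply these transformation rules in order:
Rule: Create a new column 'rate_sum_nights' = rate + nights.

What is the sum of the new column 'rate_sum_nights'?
1588

Step 1: For each record, compute rate + nights
Example calculations:
  93 + 5 = 98
  295 + 6 = 301
  137 + 3 = 140
  ...
Step 2: Sum all derived values
Step 3: Total = 1588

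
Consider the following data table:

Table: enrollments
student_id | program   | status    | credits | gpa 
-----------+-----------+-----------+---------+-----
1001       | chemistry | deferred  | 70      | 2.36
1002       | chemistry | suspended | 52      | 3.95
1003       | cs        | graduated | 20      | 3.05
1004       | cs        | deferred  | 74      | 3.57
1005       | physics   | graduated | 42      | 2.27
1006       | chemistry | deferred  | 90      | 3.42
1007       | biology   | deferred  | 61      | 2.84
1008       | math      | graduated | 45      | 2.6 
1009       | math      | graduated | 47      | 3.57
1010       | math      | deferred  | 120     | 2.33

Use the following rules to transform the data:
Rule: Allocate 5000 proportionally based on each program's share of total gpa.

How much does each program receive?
biology: 473.97, chemistry: 1623.83, cs: 1104.81, math: 1418.56, physics: 378.84

Step 1: Calculate total gpa = 29.96
Step 2: Calculate each program's proportion:
  biology: 2.84/29.96 = 9.48% → 473.97
  chemistry: 9.73/29.96 = 32.48% → 1623.83
  cs: 6.62/29.96 = 22.10% → 1104.81
  math: 8.5/29.96 = 28.37% → 1418.56
  physics: 2.27/29.96 = 7.58% → 378.84
Step 3: Verify: sum of allocations ≈ 5000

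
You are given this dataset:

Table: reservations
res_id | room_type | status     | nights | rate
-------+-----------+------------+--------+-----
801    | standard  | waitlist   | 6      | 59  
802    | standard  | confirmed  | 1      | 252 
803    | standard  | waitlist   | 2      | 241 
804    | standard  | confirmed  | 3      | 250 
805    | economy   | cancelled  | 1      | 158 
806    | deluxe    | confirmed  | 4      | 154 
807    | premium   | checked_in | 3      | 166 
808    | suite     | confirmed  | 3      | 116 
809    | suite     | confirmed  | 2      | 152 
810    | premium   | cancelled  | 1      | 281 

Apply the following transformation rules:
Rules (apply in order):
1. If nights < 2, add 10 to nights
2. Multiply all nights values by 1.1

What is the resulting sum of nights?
61.6

Step 1: Apply Rule 1 - Add 10 to records with nights < 2
  - 3 records affected: 3 + (3 × 10) = 33
  - Unaffected records: 23
  - Sum after Rule 1: 56
Step 2: Apply Rule 2 - Multiply all by 1.1
  - 56 × 1.1 = 61.6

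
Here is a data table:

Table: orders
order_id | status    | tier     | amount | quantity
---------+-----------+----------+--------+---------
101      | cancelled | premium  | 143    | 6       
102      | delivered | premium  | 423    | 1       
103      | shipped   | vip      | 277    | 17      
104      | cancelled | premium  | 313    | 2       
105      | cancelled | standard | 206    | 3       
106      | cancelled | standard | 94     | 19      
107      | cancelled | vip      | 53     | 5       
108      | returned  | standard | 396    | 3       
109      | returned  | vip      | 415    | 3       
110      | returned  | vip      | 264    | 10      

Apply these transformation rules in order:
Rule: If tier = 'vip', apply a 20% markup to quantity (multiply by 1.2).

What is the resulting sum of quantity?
76.0

Step 1: Records with tier = 'vip' have total quantity = 35
Step 2: Apply multiplier: 35 × 1.2 = 42.0
Step 3: Other records total: 34
Step 4: Final sum = 42.0 + 34 = 76.0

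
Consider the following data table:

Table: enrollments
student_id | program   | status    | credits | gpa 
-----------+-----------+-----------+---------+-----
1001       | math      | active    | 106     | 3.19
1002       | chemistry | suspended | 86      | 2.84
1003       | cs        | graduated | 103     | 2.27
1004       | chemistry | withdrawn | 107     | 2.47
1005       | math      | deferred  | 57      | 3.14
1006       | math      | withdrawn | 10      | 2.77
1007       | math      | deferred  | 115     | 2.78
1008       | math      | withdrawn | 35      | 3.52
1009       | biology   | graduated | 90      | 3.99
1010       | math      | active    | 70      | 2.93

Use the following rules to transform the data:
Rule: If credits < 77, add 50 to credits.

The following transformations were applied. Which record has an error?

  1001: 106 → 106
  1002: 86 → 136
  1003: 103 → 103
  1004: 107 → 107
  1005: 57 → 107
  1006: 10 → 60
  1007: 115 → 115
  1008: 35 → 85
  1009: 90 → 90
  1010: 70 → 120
Record 1002 has an error. The correct transformed value should be 86, not 136.

Step 1: Check each record against the rule
Step 2: Record 1002 has credits = 86
Step 3: Since 86 >= 77, the bonus should not have been applied
Step 4: Correct value = 86, but claimed value = 136
Conclusion: Record 1002 has the error.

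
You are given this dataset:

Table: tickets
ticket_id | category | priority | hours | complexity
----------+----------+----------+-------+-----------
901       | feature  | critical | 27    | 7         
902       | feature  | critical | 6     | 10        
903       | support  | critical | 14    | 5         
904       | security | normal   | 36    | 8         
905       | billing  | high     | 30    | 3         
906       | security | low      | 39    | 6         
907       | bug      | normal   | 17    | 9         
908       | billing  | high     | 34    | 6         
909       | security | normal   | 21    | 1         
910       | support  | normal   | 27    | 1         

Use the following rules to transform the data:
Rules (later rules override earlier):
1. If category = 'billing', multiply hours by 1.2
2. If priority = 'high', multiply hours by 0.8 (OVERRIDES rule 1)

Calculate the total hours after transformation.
238.2

Step 1: Rule 2 takes priority for records with priority = 'high'
  - 2 records: 64 × 0.8 = 51.2
Step 2: Rule 1 applies to remaining records with category = 'billing'
  - 0 records: 0 × 1.2 = 0.0
Step 3: Other records unchanged: 187
Step 4: Final sum = 51.2 + 0.0 + 187 = 238.2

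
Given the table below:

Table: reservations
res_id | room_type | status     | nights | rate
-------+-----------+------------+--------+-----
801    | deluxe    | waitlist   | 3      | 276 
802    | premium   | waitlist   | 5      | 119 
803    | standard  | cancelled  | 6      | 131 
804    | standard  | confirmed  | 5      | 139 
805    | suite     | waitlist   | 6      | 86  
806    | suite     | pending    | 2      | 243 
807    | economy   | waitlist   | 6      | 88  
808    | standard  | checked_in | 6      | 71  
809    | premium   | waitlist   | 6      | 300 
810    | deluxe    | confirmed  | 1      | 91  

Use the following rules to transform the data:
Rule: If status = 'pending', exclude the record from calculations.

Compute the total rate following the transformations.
1301

Step 1: Identify records where status = 'pending'
Step 2: The excluded records sum to 243
Step 3: Original total rate = 1544
Step 4: Remaining total = 1544 - 243 = 1301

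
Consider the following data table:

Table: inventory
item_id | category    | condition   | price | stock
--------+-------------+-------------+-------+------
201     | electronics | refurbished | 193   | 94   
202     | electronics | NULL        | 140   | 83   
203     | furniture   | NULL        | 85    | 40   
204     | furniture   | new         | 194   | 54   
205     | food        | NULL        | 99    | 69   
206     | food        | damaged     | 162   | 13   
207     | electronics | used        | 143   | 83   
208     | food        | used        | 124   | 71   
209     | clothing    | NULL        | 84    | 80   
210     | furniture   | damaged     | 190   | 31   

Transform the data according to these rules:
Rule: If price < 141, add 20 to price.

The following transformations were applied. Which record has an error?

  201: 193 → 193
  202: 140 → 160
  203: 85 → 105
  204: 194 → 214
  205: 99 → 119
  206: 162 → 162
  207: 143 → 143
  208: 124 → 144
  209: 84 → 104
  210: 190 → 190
Record 204 has an error. The correct transformed value should be 194, not 214.

Step 1: Check each record against the rule
Step 2: Record 204 has price = 194
Step 3: Since 194 >= 141, the bonus should not have been applied
Step 4: Correct value = 194, but claimed value = 214
Conclusion: Record 204 has the error.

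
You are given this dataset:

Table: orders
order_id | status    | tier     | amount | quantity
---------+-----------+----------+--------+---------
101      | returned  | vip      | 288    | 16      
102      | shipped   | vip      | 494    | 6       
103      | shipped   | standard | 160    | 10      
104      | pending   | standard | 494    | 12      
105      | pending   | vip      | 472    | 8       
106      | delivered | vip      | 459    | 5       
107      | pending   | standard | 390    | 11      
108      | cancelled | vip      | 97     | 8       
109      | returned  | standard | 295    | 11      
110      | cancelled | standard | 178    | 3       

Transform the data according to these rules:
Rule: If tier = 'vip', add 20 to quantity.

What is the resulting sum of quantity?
190

Step 1: Count records where tier = 'vip': 5
Step 2: Total bonus added: 5 × 20 = 100
Step 3: Original sum of quantity: 90
Step 4: Final sum = 90 + 100 = 190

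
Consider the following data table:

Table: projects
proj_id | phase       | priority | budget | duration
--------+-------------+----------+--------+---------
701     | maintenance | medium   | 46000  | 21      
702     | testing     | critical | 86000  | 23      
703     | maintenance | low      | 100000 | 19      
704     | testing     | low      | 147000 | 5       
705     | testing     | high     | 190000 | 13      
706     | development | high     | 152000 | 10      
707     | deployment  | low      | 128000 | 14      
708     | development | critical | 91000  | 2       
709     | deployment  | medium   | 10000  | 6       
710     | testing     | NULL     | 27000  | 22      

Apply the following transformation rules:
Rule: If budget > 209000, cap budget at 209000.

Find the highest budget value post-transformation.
190000

Step 1: Original maximum budget = 190000
Step 2: Check cap of 209000 against maximum
Step 3: No records exceed the cap (max 190000 <= cap 209000), so no capping applies
Step 4: Maximum after transformation = 190000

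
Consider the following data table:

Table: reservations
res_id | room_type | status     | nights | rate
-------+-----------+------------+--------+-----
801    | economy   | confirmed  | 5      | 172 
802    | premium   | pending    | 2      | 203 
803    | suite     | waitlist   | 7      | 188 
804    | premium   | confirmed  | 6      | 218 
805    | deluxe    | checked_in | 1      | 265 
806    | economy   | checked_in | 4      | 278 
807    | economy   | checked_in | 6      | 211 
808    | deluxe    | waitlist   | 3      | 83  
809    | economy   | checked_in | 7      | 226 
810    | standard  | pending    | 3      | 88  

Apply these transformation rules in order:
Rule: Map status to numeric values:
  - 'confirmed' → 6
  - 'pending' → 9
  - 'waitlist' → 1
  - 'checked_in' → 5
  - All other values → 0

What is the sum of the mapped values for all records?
52

Step 1: Apply mapping to each record
Step 2: Count by status:
  'confirmed': 2 records × 6 = 12
  'pending': 2 records × 9 = 18
  'waitlist': 2 records × 1 = 2
  'checked_in': 4 records × 5 = 20
Step 3: Sum all mapped values = 52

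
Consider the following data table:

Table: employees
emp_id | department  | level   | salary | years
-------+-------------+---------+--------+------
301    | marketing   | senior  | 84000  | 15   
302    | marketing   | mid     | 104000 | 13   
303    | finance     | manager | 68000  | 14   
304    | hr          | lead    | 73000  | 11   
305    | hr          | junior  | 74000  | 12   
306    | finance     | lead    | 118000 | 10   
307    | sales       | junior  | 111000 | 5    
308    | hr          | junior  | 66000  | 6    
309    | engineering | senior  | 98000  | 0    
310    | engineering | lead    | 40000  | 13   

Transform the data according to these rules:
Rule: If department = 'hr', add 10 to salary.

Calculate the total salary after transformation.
836030

Step 1: Count records where department = 'hr': 3
Step 2: Total bonus added: 3 × 10 = 30
Step 3: Original sum of salary: 836000
Step 4: Final sum = 836000 + 30 = 836030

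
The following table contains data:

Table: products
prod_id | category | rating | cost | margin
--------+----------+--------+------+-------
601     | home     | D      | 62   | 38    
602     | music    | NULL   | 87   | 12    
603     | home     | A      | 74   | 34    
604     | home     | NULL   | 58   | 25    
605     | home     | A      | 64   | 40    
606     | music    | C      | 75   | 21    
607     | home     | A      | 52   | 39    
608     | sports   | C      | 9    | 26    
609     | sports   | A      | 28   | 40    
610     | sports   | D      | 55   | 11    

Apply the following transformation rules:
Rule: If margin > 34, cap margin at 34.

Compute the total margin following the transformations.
265

Step 1: 4 records have margin > 34
Step 2: These records originally summed to 157
Step 3: After capping: 4 × 34 = 136
Step 4: Unaffected records sum: 129
Step 5: Final sum = 136 + 129 = 265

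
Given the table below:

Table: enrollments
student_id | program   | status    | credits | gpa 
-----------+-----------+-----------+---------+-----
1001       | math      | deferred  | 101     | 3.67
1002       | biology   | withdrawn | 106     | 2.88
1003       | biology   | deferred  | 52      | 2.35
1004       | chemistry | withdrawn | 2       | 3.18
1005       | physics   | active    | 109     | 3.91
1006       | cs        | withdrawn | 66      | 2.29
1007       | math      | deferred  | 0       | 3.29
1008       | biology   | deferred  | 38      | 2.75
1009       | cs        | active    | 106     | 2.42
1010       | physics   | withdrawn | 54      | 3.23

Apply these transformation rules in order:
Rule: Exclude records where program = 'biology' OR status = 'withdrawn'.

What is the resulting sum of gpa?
13.29

Step 1: Find records where program = 'biology' OR status = 'withdrawn'
Step 2: 6 records match, summing to 16.68
Step 3: Original sum: 29.97
Step 4: Remaining sum = 29.97 - 16.68 = 13.29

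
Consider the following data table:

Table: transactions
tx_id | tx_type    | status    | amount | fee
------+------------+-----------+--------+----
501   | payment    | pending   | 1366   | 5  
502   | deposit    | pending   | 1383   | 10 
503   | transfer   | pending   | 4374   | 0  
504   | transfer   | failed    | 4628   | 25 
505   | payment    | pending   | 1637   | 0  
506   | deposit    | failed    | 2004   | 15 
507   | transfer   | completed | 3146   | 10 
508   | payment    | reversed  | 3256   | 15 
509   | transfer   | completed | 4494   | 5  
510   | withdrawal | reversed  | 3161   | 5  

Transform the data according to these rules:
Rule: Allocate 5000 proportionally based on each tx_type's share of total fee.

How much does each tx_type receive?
deposit: 1388.89, payment: 1111.11, transfer: 2222.22, withdrawal: 277.78

Step 1: Calculate total fee = 90
Step 2: Calculate each tx_type's proportion:
  deposit: 25/90 = 27.78% → 1388.89
  payment: 20/90 = 22.22% → 1111.11
  transfer: 40/90 = 44.44% → 2222.22
  withdrawal: 5/90 = 5.56% → 277.78
Step 3: Verify: sum of allocations ≈ 5000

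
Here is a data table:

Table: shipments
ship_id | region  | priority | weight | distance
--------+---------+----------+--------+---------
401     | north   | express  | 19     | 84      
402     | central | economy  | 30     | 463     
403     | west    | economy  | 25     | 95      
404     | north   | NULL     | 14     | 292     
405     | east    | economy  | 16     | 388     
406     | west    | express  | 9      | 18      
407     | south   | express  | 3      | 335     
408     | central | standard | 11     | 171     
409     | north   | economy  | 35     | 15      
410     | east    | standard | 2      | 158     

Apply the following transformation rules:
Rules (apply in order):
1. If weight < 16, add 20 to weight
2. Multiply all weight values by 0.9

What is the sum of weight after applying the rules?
237.6

Step 1: Apply Rule 1 - Add 20 to records with weight < 16
  - 5 records affected: 39 + (5 × 20) = 139
  - Unaffected records: 125
  - Sum after Rule 1: 264
Step 2: Apply Rule 2 - Multiply all by 0.9
  - 264 × 0.9 = 237.6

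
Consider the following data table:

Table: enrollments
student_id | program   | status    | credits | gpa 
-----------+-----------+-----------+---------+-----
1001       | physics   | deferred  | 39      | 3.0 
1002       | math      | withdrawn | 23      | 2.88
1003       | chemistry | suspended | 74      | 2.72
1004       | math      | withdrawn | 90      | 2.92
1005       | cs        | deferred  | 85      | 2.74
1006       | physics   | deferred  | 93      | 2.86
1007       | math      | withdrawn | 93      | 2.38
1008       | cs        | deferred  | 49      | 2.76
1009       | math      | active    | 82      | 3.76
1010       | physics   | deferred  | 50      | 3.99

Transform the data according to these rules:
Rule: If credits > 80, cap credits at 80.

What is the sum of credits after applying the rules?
635

Step 1: 5 records have credits > 80
Step 2: These records originally summed to 443
Step 3: After capping: 5 × 80 = 400
Step 4: Unaffected records sum: 235
Step 5: Final sum = 400 + 235 = 635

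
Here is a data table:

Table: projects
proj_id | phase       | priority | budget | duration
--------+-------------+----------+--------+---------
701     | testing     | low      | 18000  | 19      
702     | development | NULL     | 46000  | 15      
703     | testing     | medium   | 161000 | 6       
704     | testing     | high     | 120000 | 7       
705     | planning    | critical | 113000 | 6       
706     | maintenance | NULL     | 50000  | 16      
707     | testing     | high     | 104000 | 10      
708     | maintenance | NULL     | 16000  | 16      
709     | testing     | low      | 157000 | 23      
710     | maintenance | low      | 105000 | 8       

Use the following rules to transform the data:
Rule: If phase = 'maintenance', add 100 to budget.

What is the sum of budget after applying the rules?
890300

Step 1: Count records where phase = 'maintenance': 3
Step 2: Total bonus added: 3 × 100 = 300
Step 3: Original sum of budget: 890000
Step 4: Final sum = 890000 + 300 = 890300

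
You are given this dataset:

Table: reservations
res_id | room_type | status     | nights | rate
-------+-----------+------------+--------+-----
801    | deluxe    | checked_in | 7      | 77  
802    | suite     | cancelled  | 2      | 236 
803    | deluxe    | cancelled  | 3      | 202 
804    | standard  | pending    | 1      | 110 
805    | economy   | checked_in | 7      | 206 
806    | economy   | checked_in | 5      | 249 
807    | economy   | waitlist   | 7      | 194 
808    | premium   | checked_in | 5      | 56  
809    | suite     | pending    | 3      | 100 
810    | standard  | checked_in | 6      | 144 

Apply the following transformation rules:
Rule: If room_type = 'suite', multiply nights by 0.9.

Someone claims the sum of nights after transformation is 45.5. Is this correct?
Yes, the result is correct.

Step 1: Calculate the correct sum after transformation
Step 2: Apply multiplier 0.9 to records where room_type = 'suite'
Step 3: Correct result = 45.5
Step 4: Claimed result = 45.5
Step 5: 45.5 = 45.5 ✓
Conclusion: The claimed result is correct.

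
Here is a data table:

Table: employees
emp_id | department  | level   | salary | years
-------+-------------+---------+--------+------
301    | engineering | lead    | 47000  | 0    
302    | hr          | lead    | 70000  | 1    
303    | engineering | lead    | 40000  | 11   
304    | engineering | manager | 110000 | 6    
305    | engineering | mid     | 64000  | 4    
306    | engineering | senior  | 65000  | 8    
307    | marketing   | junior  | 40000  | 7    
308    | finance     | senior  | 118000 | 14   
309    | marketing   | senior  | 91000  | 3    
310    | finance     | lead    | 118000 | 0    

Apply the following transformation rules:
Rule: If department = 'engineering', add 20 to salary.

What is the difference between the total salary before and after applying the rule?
100

Step 1: Original sum of salary = 763000
Step 2: 5 records have department = 'engineering'
Step 3: Each affected record changes by 20
Step 4: Total change = 5 × 20 = 100
Step 5: New sum = 763000 + 100 = 763100
Step 6: Difference = |763100 - 763000| = 100
        (Sum increased by 100)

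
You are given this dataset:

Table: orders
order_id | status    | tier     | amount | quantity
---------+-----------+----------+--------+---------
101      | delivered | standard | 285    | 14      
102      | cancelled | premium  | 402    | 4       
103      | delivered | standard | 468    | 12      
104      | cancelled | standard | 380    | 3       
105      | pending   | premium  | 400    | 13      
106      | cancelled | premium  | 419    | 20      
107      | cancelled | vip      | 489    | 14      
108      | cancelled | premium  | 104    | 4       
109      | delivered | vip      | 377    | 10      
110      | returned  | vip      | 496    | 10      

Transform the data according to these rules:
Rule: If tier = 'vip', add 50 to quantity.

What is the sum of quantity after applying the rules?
254

Step 1: Count records where tier = 'vip': 3
Step 2: Total bonus added: 3 × 50 = 150
Step 3: Original sum of quantity: 104
Step 4: Final sum = 104 + 150 = 254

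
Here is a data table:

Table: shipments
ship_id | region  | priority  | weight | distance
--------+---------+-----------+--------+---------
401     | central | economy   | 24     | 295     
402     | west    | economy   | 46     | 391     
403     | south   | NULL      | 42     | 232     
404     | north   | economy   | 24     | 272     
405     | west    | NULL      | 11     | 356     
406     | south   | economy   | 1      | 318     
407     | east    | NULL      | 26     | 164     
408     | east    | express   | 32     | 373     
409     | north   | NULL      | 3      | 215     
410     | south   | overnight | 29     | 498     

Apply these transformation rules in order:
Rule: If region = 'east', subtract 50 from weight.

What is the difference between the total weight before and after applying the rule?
100

Step 1: Original sum of weight = 238
Step 2: 2 records have region = 'east'
Step 3: Each affected record changes by -50
Step 4: Total change = 2 × -50 = -100
Step 5: New sum = 238 + -100 = 138
Step 6: Difference = |138 - 238| = 100
        (Sum decreased by 100)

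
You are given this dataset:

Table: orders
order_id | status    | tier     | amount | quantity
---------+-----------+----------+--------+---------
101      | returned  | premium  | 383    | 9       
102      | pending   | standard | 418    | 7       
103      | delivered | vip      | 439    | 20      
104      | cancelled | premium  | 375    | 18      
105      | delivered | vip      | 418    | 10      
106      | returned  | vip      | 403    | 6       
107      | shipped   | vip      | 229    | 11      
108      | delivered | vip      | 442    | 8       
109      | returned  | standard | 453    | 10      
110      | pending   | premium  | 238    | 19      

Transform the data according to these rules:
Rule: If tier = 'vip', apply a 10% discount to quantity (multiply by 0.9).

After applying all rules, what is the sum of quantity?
112.5

Step 1: Records with tier = 'vip' have total quantity = 55
Step 2: Apply multiplier: 55 × 0.9 = 49.5
Step 3: Other records total: 63
Step 4: Final sum = 49.5 + 63 = 112.5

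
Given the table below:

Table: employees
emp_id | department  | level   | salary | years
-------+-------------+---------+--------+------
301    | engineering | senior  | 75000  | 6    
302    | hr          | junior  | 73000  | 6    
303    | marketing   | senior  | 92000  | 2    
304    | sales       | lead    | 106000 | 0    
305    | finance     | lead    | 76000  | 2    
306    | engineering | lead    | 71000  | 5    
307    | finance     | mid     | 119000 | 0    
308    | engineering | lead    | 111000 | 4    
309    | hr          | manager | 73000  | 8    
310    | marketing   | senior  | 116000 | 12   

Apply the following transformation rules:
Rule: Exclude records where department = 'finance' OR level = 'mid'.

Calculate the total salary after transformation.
717000

Step 1: Find records where department = 'finance' OR level = 'mid'
Step 2: 2 records match, summing to 195000
Step 3: Original sum: 912000
Step 4: Remaining sum = 912000 - 195000 = 717000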